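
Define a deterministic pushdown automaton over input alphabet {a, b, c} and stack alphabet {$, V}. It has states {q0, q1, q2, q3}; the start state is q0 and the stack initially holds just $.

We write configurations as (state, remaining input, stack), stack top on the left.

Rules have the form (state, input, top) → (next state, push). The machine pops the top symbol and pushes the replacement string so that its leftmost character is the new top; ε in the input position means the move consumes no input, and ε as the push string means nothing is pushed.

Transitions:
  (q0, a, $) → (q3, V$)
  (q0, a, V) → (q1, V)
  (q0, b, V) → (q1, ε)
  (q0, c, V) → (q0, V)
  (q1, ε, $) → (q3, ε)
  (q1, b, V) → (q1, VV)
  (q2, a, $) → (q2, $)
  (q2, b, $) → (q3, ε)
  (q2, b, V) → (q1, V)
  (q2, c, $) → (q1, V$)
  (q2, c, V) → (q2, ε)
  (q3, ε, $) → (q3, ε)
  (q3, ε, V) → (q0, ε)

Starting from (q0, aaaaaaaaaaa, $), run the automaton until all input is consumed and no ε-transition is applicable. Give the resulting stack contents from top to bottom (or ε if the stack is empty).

(q0, aaaaaaaaaaa, $) ⊢ (q3, aaaaaaaaaa, V$) ⊢ (q0, aaaaaaaaaa, $) ⊢ (q3, aaaaaaaaa, V$) ⊢ (q0, aaaaaaaaa, $) ⊢ (q3, aaaaaaaa, V$) ⊢ (q0, aaaaaaaa, $) ⊢ (q3, aaaaaaa, V$) ⊢ (q0, aaaaaaa, $) ⊢ (q3, aaaaaa, V$) ⊢ (q0, aaaaaa, $) ⊢ (q3, aaaaa, V$) ⊢ (q0, aaaaa, $) ⊢ (q3, aaaa, V$) ⊢ (q0, aaaa, $) ⊢ (q3, aaa, V$) ⊢ (q0, aaa, $) ⊢ (q3, aa, V$) ⊢ (q0, aa, $) ⊢ (q3, a, V$) ⊢ (q0, a, $) ⊢ (q3, ε, V$) ⊢ (q0, ε, $)
All input consumed in state q0 with stack $.

$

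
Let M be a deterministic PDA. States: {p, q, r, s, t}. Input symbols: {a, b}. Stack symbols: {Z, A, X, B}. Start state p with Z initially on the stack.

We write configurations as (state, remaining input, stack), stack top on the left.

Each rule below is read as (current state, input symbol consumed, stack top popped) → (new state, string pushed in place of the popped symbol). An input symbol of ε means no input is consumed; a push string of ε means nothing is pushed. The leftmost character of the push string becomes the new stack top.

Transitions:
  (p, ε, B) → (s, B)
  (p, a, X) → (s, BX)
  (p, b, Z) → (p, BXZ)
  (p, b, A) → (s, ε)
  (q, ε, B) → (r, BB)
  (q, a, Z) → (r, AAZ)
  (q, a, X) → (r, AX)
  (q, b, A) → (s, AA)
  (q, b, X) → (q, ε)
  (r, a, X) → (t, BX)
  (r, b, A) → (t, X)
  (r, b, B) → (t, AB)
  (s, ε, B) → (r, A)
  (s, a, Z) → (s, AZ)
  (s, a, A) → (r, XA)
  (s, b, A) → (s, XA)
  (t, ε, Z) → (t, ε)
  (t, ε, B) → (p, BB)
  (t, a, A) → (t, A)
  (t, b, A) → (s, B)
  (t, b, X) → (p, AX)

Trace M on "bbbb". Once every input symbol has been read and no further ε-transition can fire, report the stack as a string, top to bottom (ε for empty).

(p, bbbb, Z) ⊢ (p, bbb, BXZ) ⊢ (s, bbb, BXZ) ⊢ (r, bbb, AXZ) ⊢ (t, bb, XXZ) ⊢ (p, b, AXXZ) ⊢ (s, ε, XXZ)
All input consumed in state s with stack XXZ.

XXZ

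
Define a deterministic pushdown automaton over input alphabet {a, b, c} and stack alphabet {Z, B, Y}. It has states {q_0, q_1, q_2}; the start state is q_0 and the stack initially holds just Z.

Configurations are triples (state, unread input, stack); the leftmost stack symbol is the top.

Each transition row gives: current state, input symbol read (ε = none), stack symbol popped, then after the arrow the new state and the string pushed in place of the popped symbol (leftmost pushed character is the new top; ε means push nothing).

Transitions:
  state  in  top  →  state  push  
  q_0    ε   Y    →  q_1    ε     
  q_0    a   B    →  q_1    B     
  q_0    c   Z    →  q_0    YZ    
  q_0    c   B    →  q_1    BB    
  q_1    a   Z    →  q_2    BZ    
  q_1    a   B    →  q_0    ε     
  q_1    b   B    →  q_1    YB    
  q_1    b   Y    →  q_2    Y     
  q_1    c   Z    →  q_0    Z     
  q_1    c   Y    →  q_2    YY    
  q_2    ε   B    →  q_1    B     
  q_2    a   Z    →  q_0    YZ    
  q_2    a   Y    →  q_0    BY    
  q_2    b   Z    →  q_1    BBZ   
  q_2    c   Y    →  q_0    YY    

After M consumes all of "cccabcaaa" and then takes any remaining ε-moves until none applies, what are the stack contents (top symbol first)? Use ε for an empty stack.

(q_0, cccabcaaa, Z) ⊢ (q_0, ccabcaaa, YZ) ⊢ (q_1, ccabcaaa, Z) ⊢ (q_0, cabcaaa, Z) ⊢ (q_0, abcaaa, YZ) ⊢ (q_1, abcaaa, Z) ⊢ (q_2, bcaaa, BZ) ⊢ (q_1, bcaaa, BZ) ⊢ (q_1, caaa, YBZ) ⊢ (q_2, aaa, YYBZ) ⊢ (q_0, aa, BYYBZ) ⊢ (q_1, a, BYYBZ) ⊢ (q_0, ε, YYBZ) ⊢ (q_1, ε, YBZ)
All input consumed in state q_1 with stack YBZ.

YBZ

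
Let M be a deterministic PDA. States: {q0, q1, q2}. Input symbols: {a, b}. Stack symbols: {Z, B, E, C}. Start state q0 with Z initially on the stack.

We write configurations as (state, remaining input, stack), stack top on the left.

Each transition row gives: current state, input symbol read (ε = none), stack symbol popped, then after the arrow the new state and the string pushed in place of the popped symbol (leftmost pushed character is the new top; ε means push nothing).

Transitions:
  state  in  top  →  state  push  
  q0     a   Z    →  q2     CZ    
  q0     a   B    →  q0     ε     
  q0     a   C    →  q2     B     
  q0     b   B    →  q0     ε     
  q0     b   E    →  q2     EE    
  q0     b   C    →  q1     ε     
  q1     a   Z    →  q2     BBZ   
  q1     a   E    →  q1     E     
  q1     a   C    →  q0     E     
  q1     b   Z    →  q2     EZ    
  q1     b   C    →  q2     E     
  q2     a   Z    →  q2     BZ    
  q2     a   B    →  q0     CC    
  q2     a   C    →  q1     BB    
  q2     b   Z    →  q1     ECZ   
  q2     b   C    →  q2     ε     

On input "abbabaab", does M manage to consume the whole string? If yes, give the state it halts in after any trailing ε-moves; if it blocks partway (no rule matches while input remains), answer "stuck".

stuck

(q0, abbabaab, Z)
  read a, top Z: go to q2, push CZ → (q2, bbabaab, CZ)
  read b, top C: go to q2, push ε → (q2, babaab, Z)
  read b, top Z: go to q1, push ECZ → (q1, abaab, ECZ)
  read a, top E: go to q1, push E → (q1, baab, ECZ)
No transition for (q1, b, top E); M blocks with input baab remaining.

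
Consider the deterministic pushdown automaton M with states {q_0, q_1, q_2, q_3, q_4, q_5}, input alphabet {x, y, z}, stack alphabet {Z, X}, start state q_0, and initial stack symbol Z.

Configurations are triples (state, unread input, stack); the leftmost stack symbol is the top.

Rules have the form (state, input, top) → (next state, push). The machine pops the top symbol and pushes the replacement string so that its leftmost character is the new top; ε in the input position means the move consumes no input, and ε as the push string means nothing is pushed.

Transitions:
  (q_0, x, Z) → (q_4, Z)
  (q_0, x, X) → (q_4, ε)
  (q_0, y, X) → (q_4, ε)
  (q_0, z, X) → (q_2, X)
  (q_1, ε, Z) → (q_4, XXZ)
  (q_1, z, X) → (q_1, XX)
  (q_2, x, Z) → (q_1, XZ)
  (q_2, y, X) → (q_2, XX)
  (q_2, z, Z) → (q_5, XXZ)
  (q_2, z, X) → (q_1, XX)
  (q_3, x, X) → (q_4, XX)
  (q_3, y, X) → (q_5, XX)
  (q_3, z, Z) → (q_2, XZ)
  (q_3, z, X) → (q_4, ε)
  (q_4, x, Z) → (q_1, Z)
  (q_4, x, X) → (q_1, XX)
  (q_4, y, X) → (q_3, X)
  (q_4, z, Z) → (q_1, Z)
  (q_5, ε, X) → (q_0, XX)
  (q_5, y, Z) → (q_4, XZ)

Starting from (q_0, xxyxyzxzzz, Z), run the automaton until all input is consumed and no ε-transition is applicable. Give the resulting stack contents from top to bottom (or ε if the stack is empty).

(q_0, xxyxyzxzzz, Z) ⊢ (q_4, xyxyzxzzz, Z) ⊢ (q_1, yxyzxzzz, Z) ⊢ (q_4, yxyzxzzz, XXZ) ⊢ (q_3, xyzxzzz, XXZ) ⊢ (q_4, yzxzzz, XXXZ) ⊢ (q_3, zxzzz, XXXZ) ⊢ (q_4, xzzz, XXZ) ⊢ (q_1, zzz, XXXZ) ⊢ (q_1, zz, XXXXZ) ⊢ (q_1, z, XXXXXZ) ⊢ (q_1, ε, XXXXXXZ)
All input consumed in state q_1 with stack XXXXXXZ.

XXXXXXZ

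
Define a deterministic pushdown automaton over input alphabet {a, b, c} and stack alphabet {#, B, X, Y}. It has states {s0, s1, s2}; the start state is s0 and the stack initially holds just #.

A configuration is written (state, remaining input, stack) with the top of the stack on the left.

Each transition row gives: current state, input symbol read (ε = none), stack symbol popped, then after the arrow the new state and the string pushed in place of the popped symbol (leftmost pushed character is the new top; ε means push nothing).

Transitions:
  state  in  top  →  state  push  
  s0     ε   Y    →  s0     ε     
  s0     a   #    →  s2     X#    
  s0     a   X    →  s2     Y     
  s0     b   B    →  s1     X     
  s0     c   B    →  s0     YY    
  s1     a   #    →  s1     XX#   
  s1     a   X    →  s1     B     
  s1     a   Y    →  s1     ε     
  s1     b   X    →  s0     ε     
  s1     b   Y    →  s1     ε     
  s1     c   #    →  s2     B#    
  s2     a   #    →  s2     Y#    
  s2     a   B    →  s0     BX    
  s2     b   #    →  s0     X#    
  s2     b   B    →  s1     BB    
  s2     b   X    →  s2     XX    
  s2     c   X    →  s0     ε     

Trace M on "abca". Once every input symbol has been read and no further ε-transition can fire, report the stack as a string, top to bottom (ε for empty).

Y#

(s0, abca, #)
  read a, top #: go to s2, push X# → (s2, bca, X#)
  read b, top X: go to s2, push XX → (s2, ca, XX#)
  read c, top X: go to s0, push ε → (s0, a, X#)
  read a, top X: go to s2, push Y → (s2, ε, Y#)
All input consumed in state s2 with stack Y#.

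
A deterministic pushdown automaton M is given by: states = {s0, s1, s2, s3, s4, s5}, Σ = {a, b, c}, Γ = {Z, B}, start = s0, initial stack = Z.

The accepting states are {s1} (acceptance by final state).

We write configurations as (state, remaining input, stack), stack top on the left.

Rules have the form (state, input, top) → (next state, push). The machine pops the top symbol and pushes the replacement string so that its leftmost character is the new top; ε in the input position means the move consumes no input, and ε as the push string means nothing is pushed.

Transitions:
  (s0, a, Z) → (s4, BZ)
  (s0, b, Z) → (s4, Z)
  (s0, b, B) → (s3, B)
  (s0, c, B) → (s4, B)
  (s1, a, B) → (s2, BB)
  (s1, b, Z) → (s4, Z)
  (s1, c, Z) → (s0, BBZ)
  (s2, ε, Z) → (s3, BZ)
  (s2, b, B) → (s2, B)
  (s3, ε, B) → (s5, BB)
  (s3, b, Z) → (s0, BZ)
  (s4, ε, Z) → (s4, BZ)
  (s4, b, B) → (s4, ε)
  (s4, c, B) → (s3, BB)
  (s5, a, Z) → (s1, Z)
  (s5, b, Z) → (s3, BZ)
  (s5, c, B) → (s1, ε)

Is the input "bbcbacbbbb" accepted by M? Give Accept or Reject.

(s0, bbcbacbbbb, Z) ⊢ (s4, bcbacbbbb, Z) ⊢ (s4, bcbacbbbb, BZ) ⊢ (s4, cbacbbbb, Z) ⊢ (s4, cbacbbbb, BZ) ⊢ (s3, bacbbbb, BBZ) ⊢ (s5, bacbbbb, BBBZ)
No transition applies at (s5, bacbbbb, BBBZ); input not fully consumed.

Reject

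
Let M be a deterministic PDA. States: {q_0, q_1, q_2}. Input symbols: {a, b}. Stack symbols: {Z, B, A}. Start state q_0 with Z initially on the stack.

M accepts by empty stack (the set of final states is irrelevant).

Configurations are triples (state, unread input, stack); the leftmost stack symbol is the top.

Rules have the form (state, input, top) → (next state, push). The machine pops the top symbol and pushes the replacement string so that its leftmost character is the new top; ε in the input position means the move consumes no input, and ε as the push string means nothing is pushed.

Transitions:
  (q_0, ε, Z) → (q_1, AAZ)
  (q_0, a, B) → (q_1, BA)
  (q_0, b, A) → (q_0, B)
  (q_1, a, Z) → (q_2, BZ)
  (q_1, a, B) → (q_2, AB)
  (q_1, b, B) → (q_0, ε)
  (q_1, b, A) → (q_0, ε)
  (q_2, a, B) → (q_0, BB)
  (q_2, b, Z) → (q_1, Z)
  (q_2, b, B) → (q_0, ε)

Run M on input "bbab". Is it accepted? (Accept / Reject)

Reject

(q_0, bbab, Z) ⊢ (q_1, bbab, AAZ) ⊢ (q_0, bab, AZ) ⊢ (q_0, ab, BZ) ⊢ (q_1, b, BAZ) ⊢ (q_0, ε, AZ)
All input consumed; stack is AZ, not empty, and no further ε-move applies.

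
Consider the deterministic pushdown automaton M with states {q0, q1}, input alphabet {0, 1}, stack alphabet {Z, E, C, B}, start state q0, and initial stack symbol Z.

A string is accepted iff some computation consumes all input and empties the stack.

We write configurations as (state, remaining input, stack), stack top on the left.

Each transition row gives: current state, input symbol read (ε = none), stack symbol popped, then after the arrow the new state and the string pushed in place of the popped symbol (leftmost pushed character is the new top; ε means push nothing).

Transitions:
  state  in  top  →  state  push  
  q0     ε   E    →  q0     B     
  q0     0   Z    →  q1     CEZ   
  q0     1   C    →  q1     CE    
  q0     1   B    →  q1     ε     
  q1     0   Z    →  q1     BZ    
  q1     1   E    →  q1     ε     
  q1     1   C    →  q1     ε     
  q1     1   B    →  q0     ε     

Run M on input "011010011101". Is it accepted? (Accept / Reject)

(q0, 011010011101, Z)
  read 0, top Z: go to q1, push CEZ → (q1, 11010011101, CEZ)
  read 1, top C: go to q1, push ε → (q1, 1010011101, EZ)
  read 1, top E: go to q1, push ε → (q1, 010011101, Z)
  read 0, top Z: go to q1, push BZ → (q1, 10011101, BZ)
  read 1, top B: go to q0, push ε → (q0, 0011101, Z)
  read 0, top Z: go to q1, push CEZ → (q1, 011101, CEZ)
No transition applies at (q1, 011101, CEZ); input not fully consumed.

Reject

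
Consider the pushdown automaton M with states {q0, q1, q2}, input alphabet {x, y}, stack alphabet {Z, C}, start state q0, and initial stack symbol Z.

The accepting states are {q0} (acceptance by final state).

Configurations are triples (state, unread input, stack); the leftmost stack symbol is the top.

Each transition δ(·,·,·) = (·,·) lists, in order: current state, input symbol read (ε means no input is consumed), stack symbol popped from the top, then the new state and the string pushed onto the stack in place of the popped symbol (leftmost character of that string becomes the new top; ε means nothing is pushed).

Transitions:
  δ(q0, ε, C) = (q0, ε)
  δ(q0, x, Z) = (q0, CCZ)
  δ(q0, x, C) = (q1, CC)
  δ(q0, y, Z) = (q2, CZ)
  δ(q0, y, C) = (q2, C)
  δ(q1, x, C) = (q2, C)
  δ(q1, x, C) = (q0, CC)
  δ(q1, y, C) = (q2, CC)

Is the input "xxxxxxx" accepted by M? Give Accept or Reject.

Accept

One accepting computation: (q0, xxxxxxx, Z) ⊢ (q0, xxxxxx, CCZ) ⊢ (q1, xxxxx, CCCZ) ⊢ (q0, xxxx, CCCCZ) ⊢ (q1, xxx, CCCCCZ) ⊢ (q0, xx, CCCCCCZ) ⊢ (q1, x, CCCCCCCZ) ⊢ (q0, ε, CCCCCCCCZ)
All input consumed and state q0 ∈ F.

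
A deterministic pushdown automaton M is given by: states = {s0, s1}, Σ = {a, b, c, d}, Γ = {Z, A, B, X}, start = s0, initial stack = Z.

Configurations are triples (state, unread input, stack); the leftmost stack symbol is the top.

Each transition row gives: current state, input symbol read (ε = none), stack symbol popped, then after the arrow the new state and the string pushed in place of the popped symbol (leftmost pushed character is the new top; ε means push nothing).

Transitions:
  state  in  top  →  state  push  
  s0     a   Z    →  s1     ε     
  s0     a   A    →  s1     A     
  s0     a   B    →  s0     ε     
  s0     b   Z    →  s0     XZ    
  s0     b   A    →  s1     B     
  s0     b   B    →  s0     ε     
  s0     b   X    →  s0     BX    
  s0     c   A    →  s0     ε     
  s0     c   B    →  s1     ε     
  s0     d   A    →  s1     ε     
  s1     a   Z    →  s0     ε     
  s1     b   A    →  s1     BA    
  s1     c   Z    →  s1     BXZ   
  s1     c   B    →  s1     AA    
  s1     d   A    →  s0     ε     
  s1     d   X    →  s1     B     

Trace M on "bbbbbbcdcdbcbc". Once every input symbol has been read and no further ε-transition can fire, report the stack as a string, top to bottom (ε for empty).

(s0, bbbbbbcdcdbcbc, Z) ⊢ (s0, bbbbbcdcdbcbc, XZ) ⊢ (s0, bbbbcdcdbcbc, BXZ) ⊢ (s0, bbbcdcdbcbc, XZ) ⊢ (s0, bbcdcdbcbc, BXZ) ⊢ (s0, bcdcdbcbc, XZ) ⊢ (s0, cdcdbcbc, BXZ) ⊢ (s1, dcdbcbc, XZ) ⊢ (s1, cdbcbc, BZ) ⊢ (s1, dbcbc, AAZ) ⊢ (s0, bcbc, AZ) ⊢ (s1, cbc, BZ) ⊢ (s1, bc, AAZ) ⊢ (s1, c, BAAZ) ⊢ (s1, ε, AAAAZ)
All input consumed in state s1 with stack AAAAZ.

AAAAZ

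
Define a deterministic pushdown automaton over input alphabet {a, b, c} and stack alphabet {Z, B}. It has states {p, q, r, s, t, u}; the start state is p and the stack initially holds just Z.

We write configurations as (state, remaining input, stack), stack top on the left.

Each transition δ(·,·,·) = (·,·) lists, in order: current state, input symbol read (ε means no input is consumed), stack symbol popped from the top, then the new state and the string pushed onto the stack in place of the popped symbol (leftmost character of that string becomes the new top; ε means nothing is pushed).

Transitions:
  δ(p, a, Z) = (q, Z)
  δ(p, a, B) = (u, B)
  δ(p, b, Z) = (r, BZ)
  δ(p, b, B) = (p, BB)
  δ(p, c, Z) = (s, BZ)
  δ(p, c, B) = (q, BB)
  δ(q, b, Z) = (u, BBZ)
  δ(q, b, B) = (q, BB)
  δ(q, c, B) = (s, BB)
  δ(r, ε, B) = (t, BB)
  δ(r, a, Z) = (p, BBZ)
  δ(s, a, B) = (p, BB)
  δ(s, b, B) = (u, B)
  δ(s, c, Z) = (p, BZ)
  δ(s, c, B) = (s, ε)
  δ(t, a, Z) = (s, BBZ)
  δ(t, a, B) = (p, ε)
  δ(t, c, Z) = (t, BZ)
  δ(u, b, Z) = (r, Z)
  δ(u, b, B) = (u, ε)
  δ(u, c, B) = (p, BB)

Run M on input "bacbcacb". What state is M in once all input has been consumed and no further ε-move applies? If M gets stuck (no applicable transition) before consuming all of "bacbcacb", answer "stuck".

q

(p, bacbcacb, Z)
  read b, top Z: go to r, push BZ → (r, acbcacb, BZ)
  ε-move, top B: go to t, push BB → (t, acbcacb, BBZ)
  read a, top B: go to p, push ε → (p, cbcacb, BZ)
  read c, top B: go to q, push BB → (q, bcacb, BBZ)
  read b, top B: go to q, push BB → (q, cacb, BBBZ)
  read c, top B: go to s, push BB → (s, acb, BBBBZ)
  read a, top B: go to p, push BB → (p, cb, BBBBBZ)
  read c, top B: go to q, push BB → (q, b, BBBBBBZ)
  read b, top B: go to q, push BB → (q, ε, BBBBBBBZ)
All input consumed; M is in state q.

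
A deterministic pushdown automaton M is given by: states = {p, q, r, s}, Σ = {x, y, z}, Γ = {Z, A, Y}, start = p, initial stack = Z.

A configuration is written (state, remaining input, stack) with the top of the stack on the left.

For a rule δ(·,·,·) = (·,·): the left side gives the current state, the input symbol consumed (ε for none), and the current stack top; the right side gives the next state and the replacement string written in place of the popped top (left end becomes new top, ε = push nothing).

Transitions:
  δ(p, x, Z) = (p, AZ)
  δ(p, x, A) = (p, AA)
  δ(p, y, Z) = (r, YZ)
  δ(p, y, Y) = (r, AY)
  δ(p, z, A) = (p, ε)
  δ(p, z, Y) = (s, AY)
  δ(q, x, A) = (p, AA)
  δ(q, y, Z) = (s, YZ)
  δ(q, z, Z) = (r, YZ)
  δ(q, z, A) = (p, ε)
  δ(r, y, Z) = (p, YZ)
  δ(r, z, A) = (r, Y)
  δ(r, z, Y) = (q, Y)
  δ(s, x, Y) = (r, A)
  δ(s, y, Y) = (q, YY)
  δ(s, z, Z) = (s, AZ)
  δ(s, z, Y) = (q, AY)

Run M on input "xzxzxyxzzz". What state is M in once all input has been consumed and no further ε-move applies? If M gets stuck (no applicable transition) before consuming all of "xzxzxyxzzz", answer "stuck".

stuck

(p, xzxzxyxzzz, Z)
  read x, top Z: go to p, push AZ → (p, zxzxyxzzz, AZ)
  read z, top A: go to p, push ε → (p, xzxyxzzz, Z)
  read x, top Z: go to p, push AZ → (p, zxyxzzz, AZ)
  read z, top A: go to p, push ε → (p, xyxzzz, Z)
  read x, top Z: go to p, push AZ → (p, yxzzz, AZ)
No transition for (p, y, top A); M blocks with input yxzzz remaining.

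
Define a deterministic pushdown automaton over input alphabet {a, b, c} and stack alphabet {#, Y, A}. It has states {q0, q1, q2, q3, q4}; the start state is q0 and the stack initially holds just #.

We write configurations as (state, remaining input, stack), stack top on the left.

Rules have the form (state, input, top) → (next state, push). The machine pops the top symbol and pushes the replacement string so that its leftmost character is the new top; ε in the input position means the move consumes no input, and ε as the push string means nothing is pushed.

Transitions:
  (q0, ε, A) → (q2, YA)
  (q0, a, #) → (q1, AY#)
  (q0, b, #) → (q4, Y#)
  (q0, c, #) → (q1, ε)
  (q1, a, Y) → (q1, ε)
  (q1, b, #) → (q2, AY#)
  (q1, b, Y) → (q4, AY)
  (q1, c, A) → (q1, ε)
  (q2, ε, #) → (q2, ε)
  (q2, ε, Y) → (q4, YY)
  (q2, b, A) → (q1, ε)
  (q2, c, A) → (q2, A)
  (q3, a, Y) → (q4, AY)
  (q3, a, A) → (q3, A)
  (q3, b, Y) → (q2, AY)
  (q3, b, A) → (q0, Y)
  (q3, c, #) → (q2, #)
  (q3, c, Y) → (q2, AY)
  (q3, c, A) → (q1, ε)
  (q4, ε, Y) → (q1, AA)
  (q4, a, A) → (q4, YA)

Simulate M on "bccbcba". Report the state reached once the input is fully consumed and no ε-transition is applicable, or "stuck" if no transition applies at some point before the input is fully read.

(q0, bccbcba, #)
  read b, top #: go to q4, push Y# → (q4, ccbcba, Y#)
  ε-move, top Y: go to q1, push AA → (q1, ccbcba, AA#)
  read c, top A: go to q1, push ε → (q1, cbcba, A#)
  read c, top A: go to q1, push ε → (q1, bcba, #)
  read b, top #: go to q2, push AY# → (q2, cba, AY#)
  read c, top A: go to q2, push A → (q2, ba, AY#)
  read b, top A: go to q1, push ε → (q1, a, Y#)
  read a, top Y: go to q1, push ε → (q1, ε, #)
All input consumed; M is in state q1.

q1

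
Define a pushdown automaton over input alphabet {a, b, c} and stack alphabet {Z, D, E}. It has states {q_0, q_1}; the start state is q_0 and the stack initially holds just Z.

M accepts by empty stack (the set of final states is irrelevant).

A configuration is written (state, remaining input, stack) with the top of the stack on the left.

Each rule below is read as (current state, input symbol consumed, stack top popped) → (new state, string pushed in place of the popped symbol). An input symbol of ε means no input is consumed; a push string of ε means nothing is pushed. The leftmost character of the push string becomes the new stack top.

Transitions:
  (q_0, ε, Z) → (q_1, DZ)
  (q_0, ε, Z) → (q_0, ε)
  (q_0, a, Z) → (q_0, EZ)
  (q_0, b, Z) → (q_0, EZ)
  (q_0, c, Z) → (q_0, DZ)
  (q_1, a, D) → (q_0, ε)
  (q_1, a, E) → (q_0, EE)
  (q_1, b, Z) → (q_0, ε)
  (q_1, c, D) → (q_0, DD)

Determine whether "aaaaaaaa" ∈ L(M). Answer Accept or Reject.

Accept

One accepting computation: (q_0, aaaaaaaa, Z) ⊢ (q_1, aaaaaaaa, DZ) ⊢ (q_0, aaaaaaa, Z) ⊢ (q_1, aaaaaaa, DZ) ⊢ (q_0, aaaaaa, Z) ⊢ (q_1, aaaaaa, DZ) ⊢ (q_0, aaaaa, Z) ⊢ (q_1, aaaaa, DZ) ⊢ (q_0, aaaa, Z) ⊢ (q_1, aaaa, DZ) ⊢ (q_0, aaa, Z) ⊢ (q_1, aaa, DZ) ⊢ (q_0, aa, Z) ⊢ (q_1, aa, DZ) ⊢ (q_0, a, Z) ⊢ (q_1, a, DZ) ⊢ (q_0, ε, Z) ⊢ (q_0, ε, ε)
All input consumed and the stack is empty.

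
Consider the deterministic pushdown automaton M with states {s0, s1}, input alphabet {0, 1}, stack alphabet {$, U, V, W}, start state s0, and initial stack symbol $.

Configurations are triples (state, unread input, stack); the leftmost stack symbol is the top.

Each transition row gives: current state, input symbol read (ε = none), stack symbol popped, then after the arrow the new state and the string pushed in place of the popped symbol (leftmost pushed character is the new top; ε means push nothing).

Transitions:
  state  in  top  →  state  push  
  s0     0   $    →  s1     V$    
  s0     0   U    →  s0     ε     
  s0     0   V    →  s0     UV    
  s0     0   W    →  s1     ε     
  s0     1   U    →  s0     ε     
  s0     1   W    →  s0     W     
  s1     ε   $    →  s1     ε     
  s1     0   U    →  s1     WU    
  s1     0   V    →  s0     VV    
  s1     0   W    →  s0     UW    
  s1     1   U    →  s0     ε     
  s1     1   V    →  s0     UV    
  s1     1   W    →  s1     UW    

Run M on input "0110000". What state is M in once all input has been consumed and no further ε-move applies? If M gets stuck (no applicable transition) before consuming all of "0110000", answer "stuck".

(s0, 0110000, $) ⊢ (s1, 110000, V$) ⊢ (s0, 10000, UV$) ⊢ (s0, 0000, V$) ⊢ (s0, 000, UV$) ⊢ (s0, 00, V$) ⊢ (s0, 0, UV$) ⊢ (s0, ε, V$)
All input consumed; M is in state s0.

s0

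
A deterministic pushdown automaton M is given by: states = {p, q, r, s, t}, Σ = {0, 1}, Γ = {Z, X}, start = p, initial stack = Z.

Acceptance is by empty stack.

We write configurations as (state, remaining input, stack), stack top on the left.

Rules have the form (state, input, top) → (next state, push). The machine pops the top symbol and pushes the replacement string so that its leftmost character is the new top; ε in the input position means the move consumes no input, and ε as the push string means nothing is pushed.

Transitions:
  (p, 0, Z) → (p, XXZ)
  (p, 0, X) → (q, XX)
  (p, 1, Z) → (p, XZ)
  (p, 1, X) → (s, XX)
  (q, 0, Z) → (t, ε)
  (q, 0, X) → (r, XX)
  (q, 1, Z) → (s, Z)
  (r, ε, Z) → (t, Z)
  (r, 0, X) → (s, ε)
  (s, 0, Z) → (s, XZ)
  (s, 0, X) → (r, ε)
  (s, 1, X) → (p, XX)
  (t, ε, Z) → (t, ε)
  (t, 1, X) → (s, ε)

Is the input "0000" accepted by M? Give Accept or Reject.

(p, 0000, Z)
  read 0, top Z: go to p, push XXZ → (p, 000, XXZ)
  read 0, top X: go to q, push XX → (q, 00, XXXZ)
  read 0, top X: go to r, push XX → (r, 0, XXXXZ)
  read 0, top X: go to s, push ε → (s, ε, XXXZ)
All input consumed; stack is XXXZ, not empty, and no further ε-move applies.

Reject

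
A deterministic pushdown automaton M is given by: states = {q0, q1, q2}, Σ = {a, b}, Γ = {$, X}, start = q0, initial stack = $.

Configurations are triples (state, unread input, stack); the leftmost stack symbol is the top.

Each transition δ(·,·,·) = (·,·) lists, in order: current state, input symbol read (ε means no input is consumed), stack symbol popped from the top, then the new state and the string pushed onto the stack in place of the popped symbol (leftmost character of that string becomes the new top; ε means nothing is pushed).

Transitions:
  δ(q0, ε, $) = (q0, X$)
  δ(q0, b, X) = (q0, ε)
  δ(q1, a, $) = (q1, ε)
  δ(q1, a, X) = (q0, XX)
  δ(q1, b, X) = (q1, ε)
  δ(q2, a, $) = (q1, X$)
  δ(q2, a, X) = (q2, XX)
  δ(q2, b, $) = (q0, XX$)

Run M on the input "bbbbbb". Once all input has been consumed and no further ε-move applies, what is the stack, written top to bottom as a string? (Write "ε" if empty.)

(q0, bbbbbb, $) ⊢ (q0, bbbbbb, X$) ⊢ (q0, bbbbb, $) ⊢ (q0, bbbbb, X$) ⊢ (q0, bbbb, $) ⊢ (q0, bbbb, X$) ⊢ (q0, bbb, $) ⊢ (q0, bbb, X$) ⊢ (q0, bb, $) ⊢ (q0, bb, X$) ⊢ (q0, b, $) ⊢ (q0, b, X$) ⊢ (q0, ε, $) ⊢ (q0, ε, X$)
All input consumed in state q0 with stack X$.

X$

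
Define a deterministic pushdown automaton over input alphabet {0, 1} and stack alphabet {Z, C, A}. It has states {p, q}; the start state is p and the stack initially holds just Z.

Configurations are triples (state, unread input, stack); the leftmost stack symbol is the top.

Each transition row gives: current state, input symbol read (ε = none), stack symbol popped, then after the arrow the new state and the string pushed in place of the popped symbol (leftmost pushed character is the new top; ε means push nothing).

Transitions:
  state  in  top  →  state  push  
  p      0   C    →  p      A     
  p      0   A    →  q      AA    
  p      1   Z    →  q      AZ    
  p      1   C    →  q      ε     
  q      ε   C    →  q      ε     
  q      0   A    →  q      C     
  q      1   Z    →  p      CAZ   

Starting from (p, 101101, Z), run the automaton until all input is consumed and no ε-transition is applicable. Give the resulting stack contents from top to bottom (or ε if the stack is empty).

(p, 101101, Z)
  read 1, top Z: go to q, push AZ → (q, 01101, AZ)
  read 0, top A: go to q, push C → (q, 1101, CZ)
  ε-move, top C: go to q, push ε → (q, 1101, Z)
  read 1, top Z: go to p, push CAZ → (p, 101, CAZ)
  read 1, top C: go to q, push ε → (q, 01, AZ)
  read 0, top A: go to q, push C → (q, 1, CZ)
  ε-move, top C: go to q, push ε → (q, 1, Z)
  read 1, top Z: go to p, push CAZ → (p, ε, CAZ)
All input consumed in state p with stack CAZ.

CAZ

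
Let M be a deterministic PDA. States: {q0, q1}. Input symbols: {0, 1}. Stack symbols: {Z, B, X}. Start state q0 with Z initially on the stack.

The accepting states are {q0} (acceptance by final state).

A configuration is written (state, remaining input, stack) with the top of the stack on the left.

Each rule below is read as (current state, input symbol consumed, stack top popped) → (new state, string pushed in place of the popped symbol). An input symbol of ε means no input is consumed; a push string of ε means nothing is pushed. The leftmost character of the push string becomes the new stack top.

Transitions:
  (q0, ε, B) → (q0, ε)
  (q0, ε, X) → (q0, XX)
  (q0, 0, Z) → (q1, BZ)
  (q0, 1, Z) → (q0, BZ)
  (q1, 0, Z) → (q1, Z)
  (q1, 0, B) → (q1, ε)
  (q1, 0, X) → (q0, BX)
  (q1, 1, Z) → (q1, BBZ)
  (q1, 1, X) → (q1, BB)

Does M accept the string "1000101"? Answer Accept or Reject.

Reject

(q0, 1000101, Z)
  read 1, top Z: go to q0, push BZ → (q0, 000101, BZ)
  ε-move, top B: go to q0, push ε → (q0, 000101, Z)
  read 0, top Z: go to q1, push BZ → (q1, 00101, BZ)
  read 0, top B: go to q1, push ε → (q1, 0101, Z)
  read 0, top Z: go to q1, push Z → (q1, 101, Z)
  read 1, top Z: go to q1, push BBZ → (q1, 01, BBZ)
  read 0, top B: go to q1, push ε → (q1, 1, BZ)
No transition applies at (q1, 1, BZ); input not fully consumed.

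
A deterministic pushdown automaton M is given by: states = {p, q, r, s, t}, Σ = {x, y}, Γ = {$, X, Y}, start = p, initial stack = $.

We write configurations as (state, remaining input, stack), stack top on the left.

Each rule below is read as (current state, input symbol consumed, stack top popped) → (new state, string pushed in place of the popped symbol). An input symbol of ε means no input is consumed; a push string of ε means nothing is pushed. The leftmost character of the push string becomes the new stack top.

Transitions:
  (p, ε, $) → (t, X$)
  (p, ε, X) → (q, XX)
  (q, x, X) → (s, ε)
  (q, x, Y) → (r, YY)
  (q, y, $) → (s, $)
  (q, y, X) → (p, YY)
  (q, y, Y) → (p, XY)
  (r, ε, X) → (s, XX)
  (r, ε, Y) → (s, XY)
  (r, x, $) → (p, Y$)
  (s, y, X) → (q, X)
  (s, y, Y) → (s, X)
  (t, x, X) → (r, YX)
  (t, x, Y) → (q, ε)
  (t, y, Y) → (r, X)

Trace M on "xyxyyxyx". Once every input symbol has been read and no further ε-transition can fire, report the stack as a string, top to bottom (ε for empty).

(p, xyxyyxyx, $)
  ε-move, top $: go to t, push X$ → (t, xyxyyxyx, X$)
  read x, top X: go to r, push YX → (r, yxyyxyx, YX$)
  ε-move, top Y: go to s, push XY → (s, yxyyxyx, XYX$)
  read y, top X: go to q, push X → (q, xyyxyx, XYX$)
  read x, top X: go to s, push ε → (s, yyxyx, YX$)
  read y, top Y: go to s, push X → (s, yxyx, XX$)
  read y, top X: go to q, push X → (q, xyx, XX$)
  read x, top X: go to s, push ε → (s, yx, X$)
  read y, top X: go to q, push X → (q, x, X$)
  read x, top X: go to s, push ε → (s, ε, $)
All input consumed in state s with stack $.

$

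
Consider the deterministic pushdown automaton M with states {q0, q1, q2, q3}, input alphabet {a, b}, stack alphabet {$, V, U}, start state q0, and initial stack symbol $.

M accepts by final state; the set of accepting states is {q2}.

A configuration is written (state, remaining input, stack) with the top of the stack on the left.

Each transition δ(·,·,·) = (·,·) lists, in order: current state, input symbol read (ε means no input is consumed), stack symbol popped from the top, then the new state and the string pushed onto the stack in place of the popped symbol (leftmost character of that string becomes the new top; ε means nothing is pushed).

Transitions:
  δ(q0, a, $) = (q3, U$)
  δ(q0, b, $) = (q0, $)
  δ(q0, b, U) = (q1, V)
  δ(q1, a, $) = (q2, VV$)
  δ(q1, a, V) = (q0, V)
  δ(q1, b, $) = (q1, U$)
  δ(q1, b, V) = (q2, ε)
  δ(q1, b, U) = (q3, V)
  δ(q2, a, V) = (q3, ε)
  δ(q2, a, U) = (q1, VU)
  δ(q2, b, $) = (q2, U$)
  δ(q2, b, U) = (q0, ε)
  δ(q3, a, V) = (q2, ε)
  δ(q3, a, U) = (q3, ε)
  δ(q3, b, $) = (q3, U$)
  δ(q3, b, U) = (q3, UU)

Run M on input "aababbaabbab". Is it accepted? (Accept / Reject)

Reject

(q0, aababbaabbab, $)
  read a, top $: go to q3, push U$ → (q3, ababbaabbab, U$)
  read a, top U: go to q3, push ε → (q3, babbaabbab, $)
  read b, top $: go to q3, push U$ → (q3, abbaabbab, U$)
  read a, top U: go to q3, push ε → (q3, bbaabbab, $)
  read b, top $: go to q3, push U$ → (q3, baabbab, U$)
  read b, top U: go to q3, push UU → (q3, aabbab, UU$)
  read a, top U: go to q3, push ε → (q3, abbab, U$)
  read a, top U: go to q3, push ε → (q3, bbab, $)
  read b, top $: go to q3, push U$ → (q3, bab, U$)
  read b, top U: go to q3, push UU → (q3, ab, UU$)
  read a, top U: go to q3, push ε → (q3, b, U$)
  read b, top U: go to q3, push UU → (q3, ε, UU$)
All input consumed; state q3 ∉ F and no further ε-move applies.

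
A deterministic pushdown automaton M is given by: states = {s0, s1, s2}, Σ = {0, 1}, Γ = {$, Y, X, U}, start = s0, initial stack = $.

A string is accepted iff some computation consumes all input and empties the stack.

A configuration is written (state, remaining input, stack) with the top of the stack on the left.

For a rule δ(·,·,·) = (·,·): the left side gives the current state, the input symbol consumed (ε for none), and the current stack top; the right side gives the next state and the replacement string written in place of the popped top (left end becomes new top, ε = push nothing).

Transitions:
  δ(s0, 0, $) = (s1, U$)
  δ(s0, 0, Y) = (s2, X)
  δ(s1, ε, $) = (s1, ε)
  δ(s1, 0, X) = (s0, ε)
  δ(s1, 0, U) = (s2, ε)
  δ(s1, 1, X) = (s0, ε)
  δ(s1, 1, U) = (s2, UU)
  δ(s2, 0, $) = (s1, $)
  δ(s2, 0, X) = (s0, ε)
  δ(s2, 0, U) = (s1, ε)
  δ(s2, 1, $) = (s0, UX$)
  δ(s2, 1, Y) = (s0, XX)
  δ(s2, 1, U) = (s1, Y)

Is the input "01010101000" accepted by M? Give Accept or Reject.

Accept

(s0, 01010101000, $)
  read 0, top $: go to s1, push U$ → (s1, 1010101000, U$)
  read 1, top U: go to s2, push UU → (s2, 010101000, UU$)
  read 0, top U: go to s1, push ε → (s1, 10101000, U$)
  read 1, top U: go to s2, push UU → (s2, 0101000, UU$)
  read 0, top U: go to s1, push ε → (s1, 101000, U$)
  read 1, top U: go to s2, push UU → (s2, 01000, UU$)
  read 0, top U: go to s1, push ε → (s1, 1000, U$)
  read 1, top U: go to s2, push UU → (s2, 000, UU$)
  read 0, top U: go to s1, push ε → (s1, 00, U$)
  read 0, top U: go to s2, push ε → (s2, 0, $)
  read 0, top $: go to s1, push $ → (s1, ε, $)
  ε-move, top $: go to s1, push ε → (s1, ε, ε)
All input consumed and the stack is empty.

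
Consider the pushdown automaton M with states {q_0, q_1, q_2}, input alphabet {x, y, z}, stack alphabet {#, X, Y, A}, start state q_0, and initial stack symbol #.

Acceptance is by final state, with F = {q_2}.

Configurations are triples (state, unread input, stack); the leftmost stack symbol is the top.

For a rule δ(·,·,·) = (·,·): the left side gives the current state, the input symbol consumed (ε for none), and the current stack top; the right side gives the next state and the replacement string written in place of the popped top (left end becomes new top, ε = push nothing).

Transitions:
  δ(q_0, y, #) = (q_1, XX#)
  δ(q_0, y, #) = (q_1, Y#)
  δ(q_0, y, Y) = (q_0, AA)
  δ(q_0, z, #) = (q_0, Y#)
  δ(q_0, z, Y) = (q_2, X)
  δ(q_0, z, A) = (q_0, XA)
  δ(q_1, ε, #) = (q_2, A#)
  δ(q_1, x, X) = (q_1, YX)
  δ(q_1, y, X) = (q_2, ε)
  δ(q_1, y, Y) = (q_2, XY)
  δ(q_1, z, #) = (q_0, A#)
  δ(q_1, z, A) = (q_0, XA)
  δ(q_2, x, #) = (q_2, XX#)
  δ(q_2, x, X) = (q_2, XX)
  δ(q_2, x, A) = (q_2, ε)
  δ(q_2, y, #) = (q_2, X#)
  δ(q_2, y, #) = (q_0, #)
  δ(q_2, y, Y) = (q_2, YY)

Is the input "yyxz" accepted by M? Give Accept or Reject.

Reject

No computation consumes all input and reaches a final state.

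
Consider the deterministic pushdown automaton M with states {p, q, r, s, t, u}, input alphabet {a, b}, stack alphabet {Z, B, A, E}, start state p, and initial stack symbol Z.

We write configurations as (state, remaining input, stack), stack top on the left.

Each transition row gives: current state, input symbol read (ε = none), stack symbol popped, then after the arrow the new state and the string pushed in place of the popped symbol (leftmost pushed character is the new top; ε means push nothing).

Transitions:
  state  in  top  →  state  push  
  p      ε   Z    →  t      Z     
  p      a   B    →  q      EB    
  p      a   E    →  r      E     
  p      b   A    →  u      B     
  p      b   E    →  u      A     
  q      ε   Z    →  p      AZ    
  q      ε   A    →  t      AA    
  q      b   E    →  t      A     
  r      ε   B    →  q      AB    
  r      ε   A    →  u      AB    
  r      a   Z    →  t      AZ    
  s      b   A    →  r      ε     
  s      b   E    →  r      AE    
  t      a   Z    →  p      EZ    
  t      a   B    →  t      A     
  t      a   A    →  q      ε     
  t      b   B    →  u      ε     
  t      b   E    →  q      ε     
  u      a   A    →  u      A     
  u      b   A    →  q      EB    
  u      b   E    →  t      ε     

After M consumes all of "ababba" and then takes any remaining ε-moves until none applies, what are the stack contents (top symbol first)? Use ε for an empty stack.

BZ

(p, ababba, Z) ⊢ (t, ababba, Z) ⊢ (p, babba, EZ) ⊢ (u, abba, AZ) ⊢ (u, bba, AZ) ⊢ (q, ba, EBZ) ⊢ (t, a, ABZ) ⊢ (q, ε, BZ)
All input consumed in state q with stack BZ.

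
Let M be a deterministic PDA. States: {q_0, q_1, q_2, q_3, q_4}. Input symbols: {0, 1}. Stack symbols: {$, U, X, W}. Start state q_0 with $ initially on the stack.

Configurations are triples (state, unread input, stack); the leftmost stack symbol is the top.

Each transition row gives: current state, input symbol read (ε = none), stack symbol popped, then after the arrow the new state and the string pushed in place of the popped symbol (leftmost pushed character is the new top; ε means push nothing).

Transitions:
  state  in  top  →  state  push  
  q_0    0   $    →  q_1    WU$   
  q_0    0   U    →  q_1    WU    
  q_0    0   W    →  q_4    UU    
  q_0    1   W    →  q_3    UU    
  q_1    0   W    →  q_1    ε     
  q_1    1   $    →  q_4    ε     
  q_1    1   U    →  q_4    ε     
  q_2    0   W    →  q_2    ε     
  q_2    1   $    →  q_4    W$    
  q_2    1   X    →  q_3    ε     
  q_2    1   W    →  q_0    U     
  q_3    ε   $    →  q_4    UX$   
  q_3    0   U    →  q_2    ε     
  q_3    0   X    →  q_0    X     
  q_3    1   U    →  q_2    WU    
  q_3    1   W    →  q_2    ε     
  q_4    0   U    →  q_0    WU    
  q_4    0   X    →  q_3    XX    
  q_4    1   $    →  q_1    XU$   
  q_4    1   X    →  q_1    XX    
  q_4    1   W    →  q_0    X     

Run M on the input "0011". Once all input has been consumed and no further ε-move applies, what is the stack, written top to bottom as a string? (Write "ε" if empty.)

XU$

(q_0, 0011, $)
  read 0, top $: go to q_1, push WU$ → (q_1, 011, WU$)
  read 0, top W: go to q_1, push ε → (q_1, 11, U$)
  read 1, top U: go to q_4, push ε → (q_4, 1, $)
  read 1, top $: go to q_1, push XU$ → (q_1, ε, XU$)
All input consumed in state q_1 with stack XU$.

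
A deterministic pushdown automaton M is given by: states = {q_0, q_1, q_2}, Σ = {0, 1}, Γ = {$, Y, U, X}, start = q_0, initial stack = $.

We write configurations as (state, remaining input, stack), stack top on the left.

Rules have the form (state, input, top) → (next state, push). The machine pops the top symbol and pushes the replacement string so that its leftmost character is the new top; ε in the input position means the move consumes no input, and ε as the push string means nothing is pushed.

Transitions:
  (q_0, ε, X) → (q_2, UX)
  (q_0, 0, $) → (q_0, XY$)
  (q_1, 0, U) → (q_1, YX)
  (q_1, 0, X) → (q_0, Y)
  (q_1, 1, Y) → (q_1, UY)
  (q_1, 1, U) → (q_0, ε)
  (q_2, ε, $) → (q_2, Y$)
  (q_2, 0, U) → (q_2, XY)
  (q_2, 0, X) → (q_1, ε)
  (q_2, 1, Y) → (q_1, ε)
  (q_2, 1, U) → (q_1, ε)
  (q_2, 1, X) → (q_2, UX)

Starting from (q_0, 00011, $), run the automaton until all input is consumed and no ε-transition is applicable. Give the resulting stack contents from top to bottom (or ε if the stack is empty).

(q_0, 00011, $)
  read 0, top $: go to q_0, push XY$ → (q_0, 0011, XY$)
  ε-move, top X: go to q_2, push UX → (q_2, 0011, UXY$)
  read 0, top U: go to q_2, push XY → (q_2, 011, XYXY$)
  read 0, top X: go to q_1, push ε → (q_1, 11, YXY$)
  read 1, top Y: go to q_1, push UY → (q_1, 1, UYXY$)
  read 1, top U: go to q_0, push ε → (q_0, ε, YXY$)
All input consumed in state q_0 with stack YXY$.

YXY$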